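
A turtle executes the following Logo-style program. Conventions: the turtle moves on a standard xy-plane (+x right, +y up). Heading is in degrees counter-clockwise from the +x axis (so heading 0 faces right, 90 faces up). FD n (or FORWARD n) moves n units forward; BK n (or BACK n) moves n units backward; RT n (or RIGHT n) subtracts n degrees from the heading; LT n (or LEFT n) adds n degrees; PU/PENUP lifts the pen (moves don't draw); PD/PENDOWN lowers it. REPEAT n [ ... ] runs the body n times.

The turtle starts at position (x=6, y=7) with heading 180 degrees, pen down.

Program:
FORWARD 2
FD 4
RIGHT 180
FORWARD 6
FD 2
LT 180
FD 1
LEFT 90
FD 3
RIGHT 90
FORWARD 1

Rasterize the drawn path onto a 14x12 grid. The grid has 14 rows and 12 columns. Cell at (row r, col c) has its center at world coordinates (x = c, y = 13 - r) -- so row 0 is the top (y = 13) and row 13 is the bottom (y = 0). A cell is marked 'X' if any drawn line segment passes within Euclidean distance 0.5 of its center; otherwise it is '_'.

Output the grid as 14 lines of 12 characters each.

Answer: ____________
____________
____________
____________
____________
____________
XXXXXXXXX___
_______X____
_______X____
______XX____
____________
____________
____________
____________

Derivation:
Segment 0: (6,7) -> (4,7)
Segment 1: (4,7) -> (0,7)
Segment 2: (0,7) -> (6,7)
Segment 3: (6,7) -> (8,7)
Segment 4: (8,7) -> (7,7)
Segment 5: (7,7) -> (7,4)
Segment 6: (7,4) -> (6,4)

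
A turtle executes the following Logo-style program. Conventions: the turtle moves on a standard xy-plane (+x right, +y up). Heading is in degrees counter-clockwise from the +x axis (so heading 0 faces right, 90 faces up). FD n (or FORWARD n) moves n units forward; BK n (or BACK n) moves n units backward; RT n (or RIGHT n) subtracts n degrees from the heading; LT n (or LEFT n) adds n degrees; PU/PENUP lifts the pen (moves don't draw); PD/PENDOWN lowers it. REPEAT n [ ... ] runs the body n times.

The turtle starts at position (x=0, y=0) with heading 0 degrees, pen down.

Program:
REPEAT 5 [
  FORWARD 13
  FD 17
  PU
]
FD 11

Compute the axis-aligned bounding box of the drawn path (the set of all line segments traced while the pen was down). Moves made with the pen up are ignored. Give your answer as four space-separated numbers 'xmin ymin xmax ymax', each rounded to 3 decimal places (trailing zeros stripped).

Answer: 0 0 30 0

Derivation:
Executing turtle program step by step:
Start: pos=(0,0), heading=0, pen down
REPEAT 5 [
  -- iteration 1/5 --
  FD 13: (0,0) -> (13,0) [heading=0, draw]
  FD 17: (13,0) -> (30,0) [heading=0, draw]
  PU: pen up
  -- iteration 2/5 --
  FD 13: (30,0) -> (43,0) [heading=0, move]
  FD 17: (43,0) -> (60,0) [heading=0, move]
  PU: pen up
  -- iteration 3/5 --
  FD 13: (60,0) -> (73,0) [heading=0, move]
  FD 17: (73,0) -> (90,0) [heading=0, move]
  PU: pen up
  -- iteration 4/5 --
  FD 13: (90,0) -> (103,0) [heading=0, move]
  FD 17: (103,0) -> (120,0) [heading=0, move]
  PU: pen up
  -- iteration 5/5 --
  FD 13: (120,0) -> (133,0) [heading=0, move]
  FD 17: (133,0) -> (150,0) [heading=0, move]
  PU: pen up
]
FD 11: (150,0) -> (161,0) [heading=0, move]
Final: pos=(161,0), heading=0, 2 segment(s) drawn

Segment endpoints: x in {0, 13, 30}, y in {0}
xmin=0, ymin=0, xmax=30, ymax=0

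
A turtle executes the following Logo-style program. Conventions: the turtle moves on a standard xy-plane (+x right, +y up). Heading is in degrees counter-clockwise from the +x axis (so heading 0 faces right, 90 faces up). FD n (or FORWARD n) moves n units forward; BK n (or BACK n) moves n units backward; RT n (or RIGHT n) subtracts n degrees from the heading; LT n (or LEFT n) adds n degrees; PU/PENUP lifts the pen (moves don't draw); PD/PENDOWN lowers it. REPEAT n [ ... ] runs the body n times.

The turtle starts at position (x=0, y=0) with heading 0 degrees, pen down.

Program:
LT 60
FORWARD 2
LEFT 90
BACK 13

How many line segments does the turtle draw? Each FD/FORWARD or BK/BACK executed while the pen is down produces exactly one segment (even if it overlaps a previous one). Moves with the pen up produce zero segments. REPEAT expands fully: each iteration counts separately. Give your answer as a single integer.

Executing turtle program step by step:
Start: pos=(0,0), heading=0, pen down
LT 60: heading 0 -> 60
FD 2: (0,0) -> (1,1.732) [heading=60, draw]
LT 90: heading 60 -> 150
BK 13: (1,1.732) -> (12.258,-4.768) [heading=150, draw]
Final: pos=(12.258,-4.768), heading=150, 2 segment(s) drawn
Segments drawn: 2

Answer: 2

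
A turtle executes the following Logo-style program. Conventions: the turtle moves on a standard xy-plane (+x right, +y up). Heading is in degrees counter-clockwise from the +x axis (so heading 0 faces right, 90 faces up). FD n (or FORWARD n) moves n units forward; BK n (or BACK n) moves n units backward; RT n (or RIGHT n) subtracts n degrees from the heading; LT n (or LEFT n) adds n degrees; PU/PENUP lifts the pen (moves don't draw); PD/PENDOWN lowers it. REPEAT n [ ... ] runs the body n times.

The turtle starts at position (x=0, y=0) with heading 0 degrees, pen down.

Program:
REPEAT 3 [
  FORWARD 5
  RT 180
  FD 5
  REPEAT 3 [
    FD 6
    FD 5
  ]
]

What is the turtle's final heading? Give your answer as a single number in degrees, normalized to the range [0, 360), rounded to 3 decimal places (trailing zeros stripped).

Executing turtle program step by step:
Start: pos=(0,0), heading=0, pen down
REPEAT 3 [
  -- iteration 1/3 --
  FD 5: (0,0) -> (5,0) [heading=0, draw]
  RT 180: heading 0 -> 180
  FD 5: (5,0) -> (0,0) [heading=180, draw]
  REPEAT 3 [
    -- iteration 1/3 --
    FD 6: (0,0) -> (-6,0) [heading=180, draw]
    FD 5: (-6,0) -> (-11,0) [heading=180, draw]
    -- iteration 2/3 --
    FD 6: (-11,0) -> (-17,0) [heading=180, draw]
    FD 5: (-17,0) -> (-22,0) [heading=180, draw]
    -- iteration 3/3 --
    FD 6: (-22,0) -> (-28,0) [heading=180, draw]
    FD 5: (-28,0) -> (-33,0) [heading=180, draw]
  ]
  -- iteration 2/3 --
  FD 5: (-33,0) -> (-38,0) [heading=180, draw]
  RT 180: heading 180 -> 0
  FD 5: (-38,0) -> (-33,0) [heading=0, draw]
  REPEAT 3 [
    -- iteration 1/3 --
    FD 6: (-33,0) -> (-27,0) [heading=0, draw]
    FD 5: (-27,0) -> (-22,0) [heading=0, draw]
    -- iteration 2/3 --
    FD 6: (-22,0) -> (-16,0) [heading=0, draw]
    FD 5: (-16,0) -> (-11,0) [heading=0, draw]
    -- iteration 3/3 --
    FD 6: (-11,0) -> (-5,0) [heading=0, draw]
    FD 5: (-5,0) -> (0,0) [heading=0, draw]
  ]
  -- iteration 3/3 --
  FD 5: (0,0) -> (5,0) [heading=0, draw]
  RT 180: heading 0 -> 180
  FD 5: (5,0) -> (0,0) [heading=180, draw]
  REPEAT 3 [
    -- iteration 1/3 --
    FD 6: (0,0) -> (-6,0) [heading=180, draw]
    FD 5: (-6,0) -> (-11,0) [heading=180, draw]
    -- iteration 2/3 --
    FD 6: (-11,0) -> (-17,0) [heading=180, draw]
    FD 5: (-17,0) -> (-22,0) [heading=180, draw]
    -- iteration 3/3 --
    FD 6: (-22,0) -> (-28,0) [heading=180, draw]
    FD 5: (-28,0) -> (-33,0) [heading=180, draw]
  ]
]
Final: pos=(-33,0), heading=180, 24 segment(s) drawn

Answer: 180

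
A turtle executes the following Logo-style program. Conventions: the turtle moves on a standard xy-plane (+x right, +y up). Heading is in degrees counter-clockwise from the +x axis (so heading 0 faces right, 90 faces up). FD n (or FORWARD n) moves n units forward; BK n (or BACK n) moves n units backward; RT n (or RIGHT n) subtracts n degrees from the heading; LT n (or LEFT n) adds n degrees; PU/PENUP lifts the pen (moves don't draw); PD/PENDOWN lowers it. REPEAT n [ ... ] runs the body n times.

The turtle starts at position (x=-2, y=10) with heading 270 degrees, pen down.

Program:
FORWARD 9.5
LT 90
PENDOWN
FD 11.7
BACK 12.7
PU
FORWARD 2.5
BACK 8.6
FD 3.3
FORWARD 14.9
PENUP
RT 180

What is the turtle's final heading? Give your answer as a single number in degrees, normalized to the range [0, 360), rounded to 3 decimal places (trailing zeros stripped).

Executing turtle program step by step:
Start: pos=(-2,10), heading=270, pen down
FD 9.5: (-2,10) -> (-2,0.5) [heading=270, draw]
LT 90: heading 270 -> 0
PD: pen down
FD 11.7: (-2,0.5) -> (9.7,0.5) [heading=0, draw]
BK 12.7: (9.7,0.5) -> (-3,0.5) [heading=0, draw]
PU: pen up
FD 2.5: (-3,0.5) -> (-0.5,0.5) [heading=0, move]
BK 8.6: (-0.5,0.5) -> (-9.1,0.5) [heading=0, move]
FD 3.3: (-9.1,0.5) -> (-5.8,0.5) [heading=0, move]
FD 14.9: (-5.8,0.5) -> (9.1,0.5) [heading=0, move]
PU: pen up
RT 180: heading 0 -> 180
Final: pos=(9.1,0.5), heading=180, 3 segment(s) drawn

Answer: 180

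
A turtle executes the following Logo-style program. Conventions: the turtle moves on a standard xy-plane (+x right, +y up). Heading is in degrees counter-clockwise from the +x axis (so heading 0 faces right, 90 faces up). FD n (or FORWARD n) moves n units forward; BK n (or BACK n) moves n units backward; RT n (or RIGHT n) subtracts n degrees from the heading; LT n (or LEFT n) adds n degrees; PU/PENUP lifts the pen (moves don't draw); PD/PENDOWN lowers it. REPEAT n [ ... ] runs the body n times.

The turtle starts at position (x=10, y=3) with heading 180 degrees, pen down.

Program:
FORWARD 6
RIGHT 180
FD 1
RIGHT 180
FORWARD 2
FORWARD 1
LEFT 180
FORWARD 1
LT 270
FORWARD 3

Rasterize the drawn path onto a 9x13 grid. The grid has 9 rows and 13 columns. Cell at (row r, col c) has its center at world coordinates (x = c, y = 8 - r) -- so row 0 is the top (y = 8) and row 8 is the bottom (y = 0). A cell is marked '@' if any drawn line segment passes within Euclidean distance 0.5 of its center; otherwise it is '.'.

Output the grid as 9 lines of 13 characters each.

Segment 0: (10,3) -> (4,3)
Segment 1: (4,3) -> (5,3)
Segment 2: (5,3) -> (3,3)
Segment 3: (3,3) -> (2,3)
Segment 4: (2,3) -> (3,3)
Segment 5: (3,3) -> (3,0)

Answer: .............
.............
.............
.............
.............
..@@@@@@@@@..
...@.........
...@.........
...@.........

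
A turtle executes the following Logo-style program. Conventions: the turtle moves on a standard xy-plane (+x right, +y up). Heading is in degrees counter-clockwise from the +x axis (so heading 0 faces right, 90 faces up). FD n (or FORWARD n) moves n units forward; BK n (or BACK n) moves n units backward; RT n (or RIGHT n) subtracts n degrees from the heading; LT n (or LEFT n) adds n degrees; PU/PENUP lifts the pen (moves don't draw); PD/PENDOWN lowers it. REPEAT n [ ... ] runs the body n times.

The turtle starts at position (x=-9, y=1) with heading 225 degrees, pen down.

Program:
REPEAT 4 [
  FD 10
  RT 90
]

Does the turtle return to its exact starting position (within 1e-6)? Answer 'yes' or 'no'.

Answer: yes

Derivation:
Executing turtle program step by step:
Start: pos=(-9,1), heading=225, pen down
REPEAT 4 [
  -- iteration 1/4 --
  FD 10: (-9,1) -> (-16.071,-6.071) [heading=225, draw]
  RT 90: heading 225 -> 135
  -- iteration 2/4 --
  FD 10: (-16.071,-6.071) -> (-23.142,1) [heading=135, draw]
  RT 90: heading 135 -> 45
  -- iteration 3/4 --
  FD 10: (-23.142,1) -> (-16.071,8.071) [heading=45, draw]
  RT 90: heading 45 -> 315
  -- iteration 4/4 --
  FD 10: (-16.071,8.071) -> (-9,1) [heading=315, draw]
  RT 90: heading 315 -> 225
]
Final: pos=(-9,1), heading=225, 4 segment(s) drawn

Start position: (-9, 1)
Final position: (-9, 1)
Distance = 0; < 1e-6 -> CLOSED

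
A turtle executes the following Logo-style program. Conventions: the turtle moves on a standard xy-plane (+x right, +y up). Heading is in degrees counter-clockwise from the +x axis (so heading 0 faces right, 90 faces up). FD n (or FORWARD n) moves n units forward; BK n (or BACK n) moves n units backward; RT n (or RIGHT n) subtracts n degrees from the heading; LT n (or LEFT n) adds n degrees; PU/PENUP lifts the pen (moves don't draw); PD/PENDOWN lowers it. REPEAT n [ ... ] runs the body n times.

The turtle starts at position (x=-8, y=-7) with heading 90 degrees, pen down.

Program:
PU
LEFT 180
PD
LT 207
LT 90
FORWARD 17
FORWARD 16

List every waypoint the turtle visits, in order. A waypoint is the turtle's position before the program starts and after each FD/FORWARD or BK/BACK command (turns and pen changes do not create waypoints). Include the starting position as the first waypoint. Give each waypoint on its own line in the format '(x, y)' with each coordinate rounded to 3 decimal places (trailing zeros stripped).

Answer: (-8, -7)
(-23.147, -14.718)
(-37.403, -21.982)

Derivation:
Executing turtle program step by step:
Start: pos=(-8,-7), heading=90, pen down
PU: pen up
LT 180: heading 90 -> 270
PD: pen down
LT 207: heading 270 -> 117
LT 90: heading 117 -> 207
FD 17: (-8,-7) -> (-23.147,-14.718) [heading=207, draw]
FD 16: (-23.147,-14.718) -> (-37.403,-21.982) [heading=207, draw]
Final: pos=(-37.403,-21.982), heading=207, 2 segment(s) drawn
Waypoints (3 total):
(-8, -7)
(-23.147, -14.718)
(-37.403, -21.982)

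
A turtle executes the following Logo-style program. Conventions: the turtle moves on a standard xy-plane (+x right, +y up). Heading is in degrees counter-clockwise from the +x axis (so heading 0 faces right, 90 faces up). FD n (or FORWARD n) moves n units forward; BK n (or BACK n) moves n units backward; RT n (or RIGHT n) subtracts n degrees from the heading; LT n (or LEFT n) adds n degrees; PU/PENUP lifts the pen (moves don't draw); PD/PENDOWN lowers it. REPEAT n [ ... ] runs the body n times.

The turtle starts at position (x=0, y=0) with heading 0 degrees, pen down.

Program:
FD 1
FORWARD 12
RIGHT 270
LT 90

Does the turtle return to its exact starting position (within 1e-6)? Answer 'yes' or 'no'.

Executing turtle program step by step:
Start: pos=(0,0), heading=0, pen down
FD 1: (0,0) -> (1,0) [heading=0, draw]
FD 12: (1,0) -> (13,0) [heading=0, draw]
RT 270: heading 0 -> 90
LT 90: heading 90 -> 180
Final: pos=(13,0), heading=180, 2 segment(s) drawn

Start position: (0, 0)
Final position: (13, 0)
Distance = 13; >= 1e-6 -> NOT closed

Answer: no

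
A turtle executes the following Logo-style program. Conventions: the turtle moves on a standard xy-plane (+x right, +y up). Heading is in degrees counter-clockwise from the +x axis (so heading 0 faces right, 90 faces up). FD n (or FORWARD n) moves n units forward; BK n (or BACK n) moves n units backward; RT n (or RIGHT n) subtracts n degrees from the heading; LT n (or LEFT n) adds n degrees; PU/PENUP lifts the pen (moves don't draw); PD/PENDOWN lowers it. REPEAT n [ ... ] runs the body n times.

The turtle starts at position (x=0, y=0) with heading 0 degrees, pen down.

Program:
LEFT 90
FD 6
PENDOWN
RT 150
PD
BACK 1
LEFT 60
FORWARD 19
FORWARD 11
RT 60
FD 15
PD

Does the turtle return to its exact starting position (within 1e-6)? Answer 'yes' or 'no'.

Executing turtle program step by step:
Start: pos=(0,0), heading=0, pen down
LT 90: heading 0 -> 90
FD 6: (0,0) -> (0,6) [heading=90, draw]
PD: pen down
RT 150: heading 90 -> 300
PD: pen down
BK 1: (0,6) -> (-0.5,6.866) [heading=300, draw]
LT 60: heading 300 -> 0
FD 19: (-0.5,6.866) -> (18.5,6.866) [heading=0, draw]
FD 11: (18.5,6.866) -> (29.5,6.866) [heading=0, draw]
RT 60: heading 0 -> 300
FD 15: (29.5,6.866) -> (37,-6.124) [heading=300, draw]
PD: pen down
Final: pos=(37,-6.124), heading=300, 5 segment(s) drawn

Start position: (0, 0)
Final position: (37, -6.124)
Distance = 37.503; >= 1e-6 -> NOT closed

Answer: no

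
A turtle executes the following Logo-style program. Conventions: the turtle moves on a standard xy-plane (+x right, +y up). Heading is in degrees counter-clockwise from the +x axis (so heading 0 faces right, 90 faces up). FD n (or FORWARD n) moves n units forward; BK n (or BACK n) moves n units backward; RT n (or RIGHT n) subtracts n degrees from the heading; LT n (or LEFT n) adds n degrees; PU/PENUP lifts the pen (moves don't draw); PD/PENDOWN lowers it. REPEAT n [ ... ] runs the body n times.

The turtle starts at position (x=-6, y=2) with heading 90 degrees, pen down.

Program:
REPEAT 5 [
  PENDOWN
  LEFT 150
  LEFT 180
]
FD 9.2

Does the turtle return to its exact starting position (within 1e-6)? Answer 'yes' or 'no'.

Executing turtle program step by step:
Start: pos=(-6,2), heading=90, pen down
REPEAT 5 [
  -- iteration 1/5 --
  PD: pen down
  LT 150: heading 90 -> 240
  LT 180: heading 240 -> 60
  -- iteration 2/5 --
  PD: pen down
  LT 150: heading 60 -> 210
  LT 180: heading 210 -> 30
  -- iteration 3/5 --
  PD: pen down
  LT 150: heading 30 -> 180
  LT 180: heading 180 -> 0
  -- iteration 4/5 --
  PD: pen down
  LT 150: heading 0 -> 150
  LT 180: heading 150 -> 330
  -- iteration 5/5 --
  PD: pen down
  LT 150: heading 330 -> 120
  LT 180: heading 120 -> 300
]
FD 9.2: (-6,2) -> (-1.4,-5.967) [heading=300, draw]
Final: pos=(-1.4,-5.967), heading=300, 1 segment(s) drawn

Start position: (-6, 2)
Final position: (-1.4, -5.967)
Distance = 9.2; >= 1e-6 -> NOT closed

Answer: no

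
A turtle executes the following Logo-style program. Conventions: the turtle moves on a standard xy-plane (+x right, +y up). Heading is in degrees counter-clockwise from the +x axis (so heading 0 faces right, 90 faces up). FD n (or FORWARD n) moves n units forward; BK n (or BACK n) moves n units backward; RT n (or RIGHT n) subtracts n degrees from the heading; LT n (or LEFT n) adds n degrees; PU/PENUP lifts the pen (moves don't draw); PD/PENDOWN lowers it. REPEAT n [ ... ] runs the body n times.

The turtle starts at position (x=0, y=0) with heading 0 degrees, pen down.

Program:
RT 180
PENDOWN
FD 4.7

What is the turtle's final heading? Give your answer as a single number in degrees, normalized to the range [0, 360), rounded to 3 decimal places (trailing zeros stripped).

Answer: 180

Derivation:
Executing turtle program step by step:
Start: pos=(0,0), heading=0, pen down
RT 180: heading 0 -> 180
PD: pen down
FD 4.7: (0,0) -> (-4.7,0) [heading=180, draw]
Final: pos=(-4.7,0), heading=180, 1 segment(s) drawn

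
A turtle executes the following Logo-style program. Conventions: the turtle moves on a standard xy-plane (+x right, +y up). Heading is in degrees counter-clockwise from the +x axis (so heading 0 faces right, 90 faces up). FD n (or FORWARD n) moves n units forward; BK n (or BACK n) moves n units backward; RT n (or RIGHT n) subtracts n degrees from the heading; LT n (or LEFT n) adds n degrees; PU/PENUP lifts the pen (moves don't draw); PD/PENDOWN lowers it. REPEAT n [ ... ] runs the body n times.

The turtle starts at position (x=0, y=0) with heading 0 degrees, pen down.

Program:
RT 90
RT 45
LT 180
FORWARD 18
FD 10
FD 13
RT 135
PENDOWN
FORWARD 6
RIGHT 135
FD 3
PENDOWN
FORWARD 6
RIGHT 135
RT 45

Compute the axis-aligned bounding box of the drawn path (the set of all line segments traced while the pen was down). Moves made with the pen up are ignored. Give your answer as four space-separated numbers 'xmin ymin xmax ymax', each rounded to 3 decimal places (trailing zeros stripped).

Executing turtle program step by step:
Start: pos=(0,0), heading=0, pen down
RT 90: heading 0 -> 270
RT 45: heading 270 -> 225
LT 180: heading 225 -> 45
FD 18: (0,0) -> (12.728,12.728) [heading=45, draw]
FD 10: (12.728,12.728) -> (19.799,19.799) [heading=45, draw]
FD 13: (19.799,19.799) -> (28.991,28.991) [heading=45, draw]
RT 135: heading 45 -> 270
PD: pen down
FD 6: (28.991,28.991) -> (28.991,22.991) [heading=270, draw]
RT 135: heading 270 -> 135
FD 3: (28.991,22.991) -> (26.87,25.113) [heading=135, draw]
PD: pen down
FD 6: (26.87,25.113) -> (22.627,29.355) [heading=135, draw]
RT 135: heading 135 -> 0
RT 45: heading 0 -> 315
Final: pos=(22.627,29.355), heading=315, 6 segment(s) drawn

Segment endpoints: x in {0, 12.728, 19.799, 22.627, 26.87, 28.991}, y in {0, 12.728, 19.799, 22.991, 25.113, 28.991, 29.355}
xmin=0, ymin=0, xmax=28.991, ymax=29.355

Answer: 0 0 28.991 29.355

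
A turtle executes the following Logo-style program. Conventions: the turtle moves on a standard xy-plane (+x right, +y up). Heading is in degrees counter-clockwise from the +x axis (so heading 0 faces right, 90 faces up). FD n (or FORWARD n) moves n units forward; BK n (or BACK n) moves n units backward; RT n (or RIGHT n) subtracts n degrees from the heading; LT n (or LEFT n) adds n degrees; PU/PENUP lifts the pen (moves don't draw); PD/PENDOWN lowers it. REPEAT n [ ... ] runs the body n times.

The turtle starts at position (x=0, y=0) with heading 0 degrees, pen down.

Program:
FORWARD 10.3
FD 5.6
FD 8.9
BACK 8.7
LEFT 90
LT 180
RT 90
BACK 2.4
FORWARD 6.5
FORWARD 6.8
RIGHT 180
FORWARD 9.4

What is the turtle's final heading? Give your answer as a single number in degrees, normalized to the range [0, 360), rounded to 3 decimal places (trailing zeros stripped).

Answer: 0

Derivation:
Executing turtle program step by step:
Start: pos=(0,0), heading=0, pen down
FD 10.3: (0,0) -> (10.3,0) [heading=0, draw]
FD 5.6: (10.3,0) -> (15.9,0) [heading=0, draw]
FD 8.9: (15.9,0) -> (24.8,0) [heading=0, draw]
BK 8.7: (24.8,0) -> (16.1,0) [heading=0, draw]
LT 90: heading 0 -> 90
LT 180: heading 90 -> 270
RT 90: heading 270 -> 180
BK 2.4: (16.1,0) -> (18.5,0) [heading=180, draw]
FD 6.5: (18.5,0) -> (12,0) [heading=180, draw]
FD 6.8: (12,0) -> (5.2,0) [heading=180, draw]
RT 180: heading 180 -> 0
FD 9.4: (5.2,0) -> (14.6,0) [heading=0, draw]
Final: pos=(14.6,0), heading=0, 8 segment(s) drawn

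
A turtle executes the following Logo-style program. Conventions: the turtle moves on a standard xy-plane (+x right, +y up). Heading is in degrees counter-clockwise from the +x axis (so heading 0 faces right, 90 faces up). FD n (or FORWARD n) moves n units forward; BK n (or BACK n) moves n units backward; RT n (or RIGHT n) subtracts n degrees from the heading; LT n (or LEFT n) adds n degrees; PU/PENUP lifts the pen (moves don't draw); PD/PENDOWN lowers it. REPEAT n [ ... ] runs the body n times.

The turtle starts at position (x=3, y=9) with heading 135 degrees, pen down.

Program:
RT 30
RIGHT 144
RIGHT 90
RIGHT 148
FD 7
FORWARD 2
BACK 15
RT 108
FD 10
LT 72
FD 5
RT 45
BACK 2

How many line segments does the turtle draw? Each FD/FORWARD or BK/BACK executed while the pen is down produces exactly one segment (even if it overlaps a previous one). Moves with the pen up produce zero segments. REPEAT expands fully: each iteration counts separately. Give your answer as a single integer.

Answer: 6

Derivation:
Executing turtle program step by step:
Start: pos=(3,9), heading=135, pen down
RT 30: heading 135 -> 105
RT 144: heading 105 -> 321
RT 90: heading 321 -> 231
RT 148: heading 231 -> 83
FD 7: (3,9) -> (3.853,15.948) [heading=83, draw]
FD 2: (3.853,15.948) -> (4.097,17.933) [heading=83, draw]
BK 15: (4.097,17.933) -> (2.269,3.045) [heading=83, draw]
RT 108: heading 83 -> 335
FD 10: (2.269,3.045) -> (11.332,-1.181) [heading=335, draw]
LT 72: heading 335 -> 47
FD 5: (11.332,-1.181) -> (14.742,2.475) [heading=47, draw]
RT 45: heading 47 -> 2
BK 2: (14.742,2.475) -> (12.743,2.406) [heading=2, draw]
Final: pos=(12.743,2.406), heading=2, 6 segment(s) drawn
Segments drawn: 6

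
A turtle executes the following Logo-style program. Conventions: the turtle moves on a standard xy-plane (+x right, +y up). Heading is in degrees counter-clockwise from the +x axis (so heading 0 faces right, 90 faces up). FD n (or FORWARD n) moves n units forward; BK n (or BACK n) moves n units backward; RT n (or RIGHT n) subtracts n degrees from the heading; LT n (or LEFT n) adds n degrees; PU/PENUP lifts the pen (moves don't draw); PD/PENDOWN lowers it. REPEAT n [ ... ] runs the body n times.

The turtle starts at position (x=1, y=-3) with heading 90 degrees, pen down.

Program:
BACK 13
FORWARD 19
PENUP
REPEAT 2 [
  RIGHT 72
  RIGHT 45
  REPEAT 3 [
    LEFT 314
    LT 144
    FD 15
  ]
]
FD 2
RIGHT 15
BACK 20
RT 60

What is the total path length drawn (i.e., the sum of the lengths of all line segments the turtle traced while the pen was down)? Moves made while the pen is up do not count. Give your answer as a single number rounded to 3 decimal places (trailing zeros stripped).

Answer: 32

Derivation:
Executing turtle program step by step:
Start: pos=(1,-3), heading=90, pen down
BK 13: (1,-3) -> (1,-16) [heading=90, draw]
FD 19: (1,-16) -> (1,3) [heading=90, draw]
PU: pen up
REPEAT 2 [
  -- iteration 1/2 --
  RT 72: heading 90 -> 18
  RT 45: heading 18 -> 333
  REPEAT 3 [
    -- iteration 1/3 --
    LT 314: heading 333 -> 287
    LT 144: heading 287 -> 71
    FD 15: (1,3) -> (5.884,17.183) [heading=71, move]
    -- iteration 2/3 --
    LT 314: heading 71 -> 25
    LT 144: heading 25 -> 169
    FD 15: (5.884,17.183) -> (-8.841,20.045) [heading=169, move]
    -- iteration 3/3 --
    LT 314: heading 169 -> 123
    LT 144: heading 123 -> 267
    FD 15: (-8.841,20.045) -> (-9.626,5.065) [heading=267, move]
  ]
  -- iteration 2/2 --
  RT 72: heading 267 -> 195
  RT 45: heading 195 -> 150
  REPEAT 3 [
    -- iteration 1/3 --
    LT 314: heading 150 -> 104
    LT 144: heading 104 -> 248
    FD 15: (-9.626,5.065) -> (-15.245,-8.842) [heading=248, move]
    -- iteration 2/3 --
    LT 314: heading 248 -> 202
    LT 144: heading 202 -> 346
    FD 15: (-15.245,-8.842) -> (-0.691,-12.471) [heading=346, move]
    -- iteration 3/3 --
    LT 314: heading 346 -> 300
    LT 144: heading 300 -> 84
    FD 15: (-0.691,-12.471) -> (0.877,2.447) [heading=84, move]
  ]
]
FD 2: (0.877,2.447) -> (1.086,4.436) [heading=84, move]
RT 15: heading 84 -> 69
BK 20: (1.086,4.436) -> (-6.081,-14.236) [heading=69, move]
RT 60: heading 69 -> 9
Final: pos=(-6.081,-14.236), heading=9, 2 segment(s) drawn

Segment lengths:
  seg 1: (1,-3) -> (1,-16), length = 13
  seg 2: (1,-16) -> (1,3), length = 19
Total = 32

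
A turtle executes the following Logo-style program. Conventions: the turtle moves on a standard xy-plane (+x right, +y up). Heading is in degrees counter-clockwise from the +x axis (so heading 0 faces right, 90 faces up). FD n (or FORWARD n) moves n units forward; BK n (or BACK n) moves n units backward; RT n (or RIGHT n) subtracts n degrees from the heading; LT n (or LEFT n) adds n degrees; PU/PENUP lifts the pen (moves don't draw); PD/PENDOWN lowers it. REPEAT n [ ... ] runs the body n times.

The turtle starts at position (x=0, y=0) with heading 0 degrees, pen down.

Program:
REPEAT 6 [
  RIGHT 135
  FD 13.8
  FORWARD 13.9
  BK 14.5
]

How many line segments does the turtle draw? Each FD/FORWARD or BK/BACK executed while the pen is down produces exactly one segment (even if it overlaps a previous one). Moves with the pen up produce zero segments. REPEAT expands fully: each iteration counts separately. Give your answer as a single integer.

Answer: 18

Derivation:
Executing turtle program step by step:
Start: pos=(0,0), heading=0, pen down
REPEAT 6 [
  -- iteration 1/6 --
  RT 135: heading 0 -> 225
  FD 13.8: (0,0) -> (-9.758,-9.758) [heading=225, draw]
  FD 13.9: (-9.758,-9.758) -> (-19.587,-19.587) [heading=225, draw]
  BK 14.5: (-19.587,-19.587) -> (-9.334,-9.334) [heading=225, draw]
  -- iteration 2/6 --
  RT 135: heading 225 -> 90
  FD 13.8: (-9.334,-9.334) -> (-9.334,4.466) [heading=90, draw]
  FD 13.9: (-9.334,4.466) -> (-9.334,18.366) [heading=90, draw]
  BK 14.5: (-9.334,18.366) -> (-9.334,3.866) [heading=90, draw]
  -- iteration 3/6 --
  RT 135: heading 90 -> 315
  FD 13.8: (-9.334,3.866) -> (0.424,-5.892) [heading=315, draw]
  FD 13.9: (0.424,-5.892) -> (10.253,-15.721) [heading=315, draw]
  BK 14.5: (10.253,-15.721) -> (0,-5.468) [heading=315, draw]
  -- iteration 4/6 --
  RT 135: heading 315 -> 180
  FD 13.8: (0,-5.468) -> (-13.8,-5.468) [heading=180, draw]
  FD 13.9: (-13.8,-5.468) -> (-27.7,-5.468) [heading=180, draw]
  BK 14.5: (-27.7,-5.468) -> (-13.2,-5.468) [heading=180, draw]
  -- iteration 5/6 --
  RT 135: heading 180 -> 45
  FD 13.8: (-13.2,-5.468) -> (-3.442,4.29) [heading=45, draw]
  FD 13.9: (-3.442,4.29) -> (6.387,14.119) [heading=45, draw]
  BK 14.5: (6.387,14.119) -> (-3.866,3.866) [heading=45, draw]
  -- iteration 6/6 --
  RT 135: heading 45 -> 270
  FD 13.8: (-3.866,3.866) -> (-3.866,-9.934) [heading=270, draw]
  FD 13.9: (-3.866,-9.934) -> (-3.866,-23.834) [heading=270, draw]
  BK 14.5: (-3.866,-23.834) -> (-3.866,-9.334) [heading=270, draw]
]
Final: pos=(-3.866,-9.334), heading=270, 18 segment(s) drawn
Segments drawn: 18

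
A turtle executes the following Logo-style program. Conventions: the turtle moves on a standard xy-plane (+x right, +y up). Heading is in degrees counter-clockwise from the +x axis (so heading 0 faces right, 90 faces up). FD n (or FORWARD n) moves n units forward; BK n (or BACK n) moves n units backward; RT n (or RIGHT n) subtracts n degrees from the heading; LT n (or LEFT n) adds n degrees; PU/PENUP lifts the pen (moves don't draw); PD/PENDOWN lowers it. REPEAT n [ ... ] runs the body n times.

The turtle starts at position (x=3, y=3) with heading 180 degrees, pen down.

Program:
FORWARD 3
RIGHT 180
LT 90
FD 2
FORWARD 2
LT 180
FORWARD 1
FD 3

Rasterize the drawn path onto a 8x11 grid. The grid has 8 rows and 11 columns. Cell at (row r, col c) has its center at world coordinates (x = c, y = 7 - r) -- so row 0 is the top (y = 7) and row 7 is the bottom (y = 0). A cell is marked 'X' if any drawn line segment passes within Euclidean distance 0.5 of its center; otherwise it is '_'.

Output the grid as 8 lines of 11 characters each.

Segment 0: (3,3) -> (0,3)
Segment 1: (0,3) -> (0,5)
Segment 2: (0,5) -> (0,7)
Segment 3: (0,7) -> (0,6)
Segment 4: (0,6) -> (-0,3)

Answer: X__________
X__________
X__________
X__________
XXXX_______
___________
___________
___________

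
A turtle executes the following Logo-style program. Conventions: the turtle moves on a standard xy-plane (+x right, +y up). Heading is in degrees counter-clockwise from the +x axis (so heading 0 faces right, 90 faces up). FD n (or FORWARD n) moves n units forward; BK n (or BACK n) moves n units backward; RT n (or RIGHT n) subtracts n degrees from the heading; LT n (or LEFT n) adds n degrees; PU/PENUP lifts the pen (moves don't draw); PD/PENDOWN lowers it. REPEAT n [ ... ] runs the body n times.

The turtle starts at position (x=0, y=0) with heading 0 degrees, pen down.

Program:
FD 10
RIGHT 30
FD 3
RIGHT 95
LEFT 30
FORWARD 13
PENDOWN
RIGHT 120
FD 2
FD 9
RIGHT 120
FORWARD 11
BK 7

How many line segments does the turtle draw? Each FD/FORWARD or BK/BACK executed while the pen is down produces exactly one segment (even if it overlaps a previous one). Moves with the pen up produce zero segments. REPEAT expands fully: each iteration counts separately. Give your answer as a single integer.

Executing turtle program step by step:
Start: pos=(0,0), heading=0, pen down
FD 10: (0,0) -> (10,0) [heading=0, draw]
RT 30: heading 0 -> 330
FD 3: (10,0) -> (12.598,-1.5) [heading=330, draw]
RT 95: heading 330 -> 235
LT 30: heading 235 -> 265
FD 13: (12.598,-1.5) -> (11.465,-14.451) [heading=265, draw]
PD: pen down
RT 120: heading 265 -> 145
FD 2: (11.465,-14.451) -> (9.827,-13.303) [heading=145, draw]
FD 9: (9.827,-13.303) -> (2.454,-8.141) [heading=145, draw]
RT 120: heading 145 -> 25
FD 11: (2.454,-8.141) -> (12.424,-3.492) [heading=25, draw]
BK 7: (12.424,-3.492) -> (6.08,-6.451) [heading=25, draw]
Final: pos=(6.08,-6.451), heading=25, 7 segment(s) drawn
Segments drawn: 7

Answer: 7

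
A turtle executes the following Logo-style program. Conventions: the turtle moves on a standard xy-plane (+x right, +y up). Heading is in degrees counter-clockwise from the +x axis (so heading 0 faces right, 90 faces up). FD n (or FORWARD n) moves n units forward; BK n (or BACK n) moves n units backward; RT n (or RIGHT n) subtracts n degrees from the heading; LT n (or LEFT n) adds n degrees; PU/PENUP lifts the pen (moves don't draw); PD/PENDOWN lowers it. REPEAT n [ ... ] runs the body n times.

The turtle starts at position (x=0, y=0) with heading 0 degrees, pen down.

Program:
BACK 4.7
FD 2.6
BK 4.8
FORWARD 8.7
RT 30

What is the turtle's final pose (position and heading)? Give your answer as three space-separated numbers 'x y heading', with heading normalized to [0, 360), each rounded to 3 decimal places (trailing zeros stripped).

Answer: 1.8 0 330

Derivation:
Executing turtle program step by step:
Start: pos=(0,0), heading=0, pen down
BK 4.7: (0,0) -> (-4.7,0) [heading=0, draw]
FD 2.6: (-4.7,0) -> (-2.1,0) [heading=0, draw]
BK 4.8: (-2.1,0) -> (-6.9,0) [heading=0, draw]
FD 8.7: (-6.9,0) -> (1.8,0) [heading=0, draw]
RT 30: heading 0 -> 330
Final: pos=(1.8,0), heading=330, 4 segment(s) drawn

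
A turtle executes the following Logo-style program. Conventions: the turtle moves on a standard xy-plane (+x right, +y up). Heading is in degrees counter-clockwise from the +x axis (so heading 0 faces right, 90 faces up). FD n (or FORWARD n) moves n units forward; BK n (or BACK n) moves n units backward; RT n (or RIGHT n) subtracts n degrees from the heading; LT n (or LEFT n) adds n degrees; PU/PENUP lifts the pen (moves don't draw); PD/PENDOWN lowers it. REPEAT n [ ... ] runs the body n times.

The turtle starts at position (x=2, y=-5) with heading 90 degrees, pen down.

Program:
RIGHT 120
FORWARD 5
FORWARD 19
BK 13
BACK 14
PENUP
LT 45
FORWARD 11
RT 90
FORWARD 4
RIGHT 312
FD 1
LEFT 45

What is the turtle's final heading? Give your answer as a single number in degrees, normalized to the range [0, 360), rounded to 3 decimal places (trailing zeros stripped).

Executing turtle program step by step:
Start: pos=(2,-5), heading=90, pen down
RT 120: heading 90 -> 330
FD 5: (2,-5) -> (6.33,-7.5) [heading=330, draw]
FD 19: (6.33,-7.5) -> (22.785,-17) [heading=330, draw]
BK 13: (22.785,-17) -> (11.526,-10.5) [heading=330, draw]
BK 14: (11.526,-10.5) -> (-0.598,-3.5) [heading=330, draw]
PU: pen up
LT 45: heading 330 -> 15
FD 11: (-0.598,-3.5) -> (10.027,-0.653) [heading=15, move]
RT 90: heading 15 -> 285
FD 4: (10.027,-0.653) -> (11.062,-4.517) [heading=285, move]
RT 312: heading 285 -> 333
FD 1: (11.062,-4.517) -> (11.953,-4.971) [heading=333, move]
LT 45: heading 333 -> 18
Final: pos=(11.953,-4.971), heading=18, 4 segment(s) drawn

Answer: 18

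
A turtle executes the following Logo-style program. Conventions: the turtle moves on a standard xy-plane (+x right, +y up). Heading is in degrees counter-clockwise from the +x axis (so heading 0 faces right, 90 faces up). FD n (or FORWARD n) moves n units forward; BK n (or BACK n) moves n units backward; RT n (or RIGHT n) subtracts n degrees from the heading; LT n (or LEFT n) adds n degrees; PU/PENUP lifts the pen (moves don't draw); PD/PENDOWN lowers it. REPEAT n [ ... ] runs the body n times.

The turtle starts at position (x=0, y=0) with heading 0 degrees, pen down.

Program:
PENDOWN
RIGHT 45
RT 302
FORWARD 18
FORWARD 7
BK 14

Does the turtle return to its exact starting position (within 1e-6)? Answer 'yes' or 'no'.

Answer: no

Derivation:
Executing turtle program step by step:
Start: pos=(0,0), heading=0, pen down
PD: pen down
RT 45: heading 0 -> 315
RT 302: heading 315 -> 13
FD 18: (0,0) -> (17.539,4.049) [heading=13, draw]
FD 7: (17.539,4.049) -> (24.359,5.624) [heading=13, draw]
BK 14: (24.359,5.624) -> (10.718,2.474) [heading=13, draw]
Final: pos=(10.718,2.474), heading=13, 3 segment(s) drawn

Start position: (0, 0)
Final position: (10.718, 2.474)
Distance = 11; >= 1e-6 -> NOT closed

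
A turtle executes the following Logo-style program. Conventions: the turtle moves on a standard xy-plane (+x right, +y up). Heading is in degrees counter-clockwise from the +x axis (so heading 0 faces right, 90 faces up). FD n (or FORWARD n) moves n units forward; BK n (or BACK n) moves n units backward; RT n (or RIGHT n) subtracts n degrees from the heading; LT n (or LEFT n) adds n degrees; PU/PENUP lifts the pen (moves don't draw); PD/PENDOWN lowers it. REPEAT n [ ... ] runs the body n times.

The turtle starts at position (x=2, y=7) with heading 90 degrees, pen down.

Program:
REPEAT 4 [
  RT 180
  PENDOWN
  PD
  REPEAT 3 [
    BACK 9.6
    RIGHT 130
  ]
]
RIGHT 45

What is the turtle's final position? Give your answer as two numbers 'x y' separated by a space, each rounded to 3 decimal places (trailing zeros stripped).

Executing turtle program step by step:
Start: pos=(2,7), heading=90, pen down
REPEAT 4 [
  -- iteration 1/4 --
  RT 180: heading 90 -> 270
  PD: pen down
  PD: pen down
  REPEAT 3 [
    -- iteration 1/3 --
    BK 9.6: (2,7) -> (2,16.6) [heading=270, draw]
    RT 130: heading 270 -> 140
    -- iteration 2/3 --
    BK 9.6: (2,16.6) -> (9.354,10.429) [heading=140, draw]
    RT 130: heading 140 -> 10
    -- iteration 3/3 --
    BK 9.6: (9.354,10.429) -> (-0.1,8.762) [heading=10, draw]
    RT 130: heading 10 -> 240
  ]
  -- iteration 2/4 --
  RT 180: heading 240 -> 60
  PD: pen down
  PD: pen down
  REPEAT 3 [
    -- iteration 1/3 --
    BK 9.6: (-0.1,8.762) -> (-4.9,0.448) [heading=60, draw]
    RT 130: heading 60 -> 290
    -- iteration 2/3 --
    BK 9.6: (-4.9,0.448) -> (-8.184,9.469) [heading=290, draw]
    RT 130: heading 290 -> 160
    -- iteration 3/3 --
    BK 9.6: (-8.184,9.469) -> (0.838,6.186) [heading=160, draw]
    RT 130: heading 160 -> 30
  ]
  -- iteration 3/4 --
  RT 180: heading 30 -> 210
  PD: pen down
  PD: pen down
  REPEAT 3 [
    -- iteration 1/3 --
    BK 9.6: (0.838,6.186) -> (9.151,10.986) [heading=210, draw]
    RT 130: heading 210 -> 80
    -- iteration 2/3 --
    BK 9.6: (9.151,10.986) -> (7.484,1.532) [heading=80, draw]
    RT 130: heading 80 -> 310
    -- iteration 3/3 --
    BK 9.6: (7.484,1.532) -> (1.314,8.886) [heading=310, draw]
    RT 130: heading 310 -> 180
  ]
  -- iteration 4/4 --
  RT 180: heading 180 -> 0
  PD: pen down
  PD: pen down
  REPEAT 3 [
    -- iteration 1/3 --
    BK 9.6: (1.314,8.886) -> (-8.286,8.886) [heading=0, draw]
    RT 130: heading 0 -> 230
    -- iteration 2/3 --
    BK 9.6: (-8.286,8.886) -> (-2.116,16.24) [heading=230, draw]
    RT 130: heading 230 -> 100
    -- iteration 3/3 --
    BK 9.6: (-2.116,16.24) -> (-0.449,6.786) [heading=100, draw]
    RT 130: heading 100 -> 330
  ]
]
RT 45: heading 330 -> 285
Final: pos=(-0.449,6.786), heading=285, 12 segment(s) drawn

Answer: -0.449 6.786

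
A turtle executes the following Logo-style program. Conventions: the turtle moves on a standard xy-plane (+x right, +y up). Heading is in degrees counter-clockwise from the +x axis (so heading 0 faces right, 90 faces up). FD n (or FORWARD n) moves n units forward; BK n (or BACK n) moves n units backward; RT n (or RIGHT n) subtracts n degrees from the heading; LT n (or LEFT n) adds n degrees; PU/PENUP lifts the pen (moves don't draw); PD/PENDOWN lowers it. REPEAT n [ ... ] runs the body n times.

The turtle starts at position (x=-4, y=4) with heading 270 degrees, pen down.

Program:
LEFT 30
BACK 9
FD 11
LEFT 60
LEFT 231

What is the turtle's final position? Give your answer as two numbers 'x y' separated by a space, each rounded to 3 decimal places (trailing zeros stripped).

Executing turtle program step by step:
Start: pos=(-4,4), heading=270, pen down
LT 30: heading 270 -> 300
BK 9: (-4,4) -> (-8.5,11.794) [heading=300, draw]
FD 11: (-8.5,11.794) -> (-3,2.268) [heading=300, draw]
LT 60: heading 300 -> 0
LT 231: heading 0 -> 231
Final: pos=(-3,2.268), heading=231, 2 segment(s) drawn

Answer: -3 2.268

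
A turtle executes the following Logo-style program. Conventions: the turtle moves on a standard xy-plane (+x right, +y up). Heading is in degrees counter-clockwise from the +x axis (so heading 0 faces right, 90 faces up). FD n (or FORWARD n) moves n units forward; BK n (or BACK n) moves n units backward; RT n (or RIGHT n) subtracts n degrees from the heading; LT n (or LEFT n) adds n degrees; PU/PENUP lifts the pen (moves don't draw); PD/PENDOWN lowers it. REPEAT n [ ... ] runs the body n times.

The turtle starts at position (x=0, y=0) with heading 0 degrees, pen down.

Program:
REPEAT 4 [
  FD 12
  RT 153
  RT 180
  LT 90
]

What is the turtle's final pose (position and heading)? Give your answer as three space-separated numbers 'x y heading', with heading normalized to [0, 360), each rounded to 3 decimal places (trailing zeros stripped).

Answer: 11.351 -0.893 108

Derivation:
Executing turtle program step by step:
Start: pos=(0,0), heading=0, pen down
REPEAT 4 [
  -- iteration 1/4 --
  FD 12: (0,0) -> (12,0) [heading=0, draw]
  RT 153: heading 0 -> 207
  RT 180: heading 207 -> 27
  LT 90: heading 27 -> 117
  -- iteration 2/4 --
  FD 12: (12,0) -> (6.552,10.692) [heading=117, draw]
  RT 153: heading 117 -> 324
  RT 180: heading 324 -> 144
  LT 90: heading 144 -> 234
  -- iteration 3/4 --
  FD 12: (6.552,10.692) -> (-0.501,0.984) [heading=234, draw]
  RT 153: heading 234 -> 81
  RT 180: heading 81 -> 261
  LT 90: heading 261 -> 351
  -- iteration 4/4 --
  FD 12: (-0.501,0.984) -> (11.351,-0.893) [heading=351, draw]
  RT 153: heading 351 -> 198
  RT 180: heading 198 -> 18
  LT 90: heading 18 -> 108
]
Final: pos=(11.351,-0.893), heading=108, 4 segment(s) drawn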